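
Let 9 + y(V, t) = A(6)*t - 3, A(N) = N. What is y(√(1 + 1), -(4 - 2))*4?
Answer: -96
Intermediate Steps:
y(V, t) = -12 + 6*t (y(V, t) = -9 + (6*t - 3) = -9 + (-3 + 6*t) = -12 + 6*t)
y(√(1 + 1), -(4 - 2))*4 = (-12 + 6*(-(4 - 2)))*4 = (-12 + 6*(-1*2))*4 = (-12 + 6*(-2))*4 = (-12 - 12)*4 = -24*4 = -96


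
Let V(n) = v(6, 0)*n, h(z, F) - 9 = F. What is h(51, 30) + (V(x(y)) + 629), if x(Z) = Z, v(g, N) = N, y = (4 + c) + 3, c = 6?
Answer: 668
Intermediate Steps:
h(z, F) = 9 + F
y = 13 (y = (4 + 6) + 3 = 10 + 3 = 13)
V(n) = 0 (V(n) = 0*n = 0)
h(51, 30) + (V(x(y)) + 629) = (9 + 30) + (0 + 629) = 39 + 629 = 668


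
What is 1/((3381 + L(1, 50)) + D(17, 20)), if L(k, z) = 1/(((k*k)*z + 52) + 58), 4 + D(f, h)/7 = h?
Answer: 160/558881 ≈ 0.00028629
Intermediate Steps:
D(f, h) = -28 + 7*h
L(k, z) = 1/(110 + z*k²) (L(k, z) = 1/((k²*z + 52) + 58) = 1/((z*k² + 52) + 58) = 1/((52 + z*k²) + 58) = 1/(110 + z*k²))
1/((3381 + L(1, 50)) + D(17, 20)) = 1/((3381 + 1/(110 + 50*1²)) + (-28 + 7*20)) = 1/((3381 + 1/(110 + 50*1)) + (-28 + 140)) = 1/((3381 + 1/(110 + 50)) + 112) = 1/((3381 + 1/160) + 112) = 1/(540961/160 + 112) = 1/(558881/160) = 160/558881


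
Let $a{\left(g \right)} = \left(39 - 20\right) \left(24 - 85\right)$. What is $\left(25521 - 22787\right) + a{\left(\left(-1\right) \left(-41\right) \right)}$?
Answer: $1575$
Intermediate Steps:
$a{\left(g \right)} = -1159$ ($a{\left(g \right)} = 19 \left(-61\right) = -1159$)
$\left(25521 - 22787\right) + a{\left(\left(-1\right) \left(-41\right) \right)} = \left(25521 - 22787\right) - 1159 = 2734 - 1159 = 1575$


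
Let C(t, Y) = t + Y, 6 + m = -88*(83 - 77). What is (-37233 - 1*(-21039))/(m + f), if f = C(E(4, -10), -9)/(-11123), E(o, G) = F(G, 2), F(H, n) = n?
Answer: 25732266/848525 ≈ 30.326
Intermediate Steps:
E(o, G) = 2
m = -534 (m = -6 - 88*(83 - 77) = -6 - 88*6 = -6 - 528 = -534)
C(t, Y) = Y + t
f = 1/1589 (f = (-9 + 2)/(-11123) = -7*(-1/11123) = 1/1589 ≈ 0.00062933)
(-37233 - 1*(-21039))/(m + f) = (-37233 - 1*(-21039))/(-534 + 1/1589) = (-37233 + 21039)/(-848525/1589) = -16194*(-1589/848525) = 25732266/848525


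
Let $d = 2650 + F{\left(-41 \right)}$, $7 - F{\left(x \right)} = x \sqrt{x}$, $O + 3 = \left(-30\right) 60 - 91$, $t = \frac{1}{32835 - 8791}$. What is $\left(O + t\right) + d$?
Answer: $\frac{18345573}{24044} + 41 i \sqrt{41} \approx 763.0 + 262.53 i$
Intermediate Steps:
$t = \frac{1}{24044} \approx 4.159 \cdot 10^{-5}$
$O = -1894$ ($O = -3 - 1891 = -1894$)
$F{\left(x \right)} = 7 - x^{\frac{3}{2}}$ ($F{\left(x \right)} = 7 - x \sqrt{x} = 7 - x^{\frac{3}{2}}$)
$d = 2657 + 41 i \sqrt{41}$ ($d = 2650 + \left(7 - \left(-41\right)^{\frac{3}{2}}\right) = 2650 + \left(7 - - 41 i \sqrt{41}\right) = 2650 + \left(7 + 41 i \sqrt{41}\right) = 2657 + 41 i \sqrt{41} \approx 2657.0 + 262.53 i$)
$\left(O + t\right) + d = \left(-1894 + \frac{1}{24044}\right) + \left(2657 + 41 i \sqrt{41}\right) = - \frac{45539335}{24044} + \left(2657 + 41 i \sqrt{41}\right) = \frac{18345573}{24044} + 41 i \sqrt{41}$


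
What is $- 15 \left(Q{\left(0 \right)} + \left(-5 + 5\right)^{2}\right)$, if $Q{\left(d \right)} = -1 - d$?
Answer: $15$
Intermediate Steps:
$- 15 \left(Q{\left(0 \right)} + \left(-5 + 5\right)^{2}\right) = - 15 \left(\left(-1 - 0\right) + \left(-5 + 5\right)^{2}\right) = - 15 \left(\left(-1 + 0\right) + 0^{2}\right) = - 15 \left(-1 + 0\right) = \left(-15\right) \left(-1\right) = 15$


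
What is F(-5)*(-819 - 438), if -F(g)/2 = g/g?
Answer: 2514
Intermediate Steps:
F(g) = -2 (F(g) = -2*g/g = -2*1 = -2)
F(-5)*(-819 - 438) = -2*(-819 - 438) = -2*(-1257) = 2514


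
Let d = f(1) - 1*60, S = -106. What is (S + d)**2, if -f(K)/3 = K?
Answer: 28561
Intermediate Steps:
f(K) = -3*K
d = -63 (d = -3*1 - 1*60 = -3 - 60 = -63)
(S + d)**2 = (-106 - 63)**2 = (-169)**2 = 28561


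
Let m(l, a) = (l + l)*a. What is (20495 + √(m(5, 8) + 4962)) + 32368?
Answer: 52863 + √5042 ≈ 52934.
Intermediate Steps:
m(l, a) = 2*a*l (m(l, a) = (2*l)*a = 2*a*l)
(20495 + √(m(5, 8) + 4962)) + 32368 = (20495 + √(2*8*5 + 4962)) + 32368 = (20495 + √(80 + 4962)) + 32368 = (20495 + √5042) + 32368 = 52863 + √5042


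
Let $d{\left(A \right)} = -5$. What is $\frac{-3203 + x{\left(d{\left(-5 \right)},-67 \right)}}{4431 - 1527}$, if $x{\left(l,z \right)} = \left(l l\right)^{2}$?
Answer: $- \frac{1289}{1452} \approx -0.88774$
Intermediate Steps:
$x{\left(l,z \right)} = l^{4}$ ($x{\left(l,z \right)} = \left(l^{2}\right)^{2} = l^{4}$)
$\frac{-3203 + x{\left(d{\left(-5 \right)},-67 \right)}}{4431 - 1527} = \frac{-3203 + \left(-5\right)^{4}}{4431 - 1527} = \frac{-3203 + 625}{2904} = \left(-2578\right) \frac{1}{2904} = - \frac{1289}{1452}$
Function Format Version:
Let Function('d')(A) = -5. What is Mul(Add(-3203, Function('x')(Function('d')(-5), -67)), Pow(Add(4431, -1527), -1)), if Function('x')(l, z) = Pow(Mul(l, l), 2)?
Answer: Rational(-1289, 1452) ≈ -0.88774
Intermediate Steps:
Function('x')(l, z) = Pow(l, 4) (Function('x')(l, z) = Pow(Pow(l, 2), 2) = Pow(l, 4))
Mul(Add(-3203, Function('x')(Function('d')(-5), -67)), Pow(Add(4431, -1527), -1)) = Mul(Add(-3203, Pow(-5, 4)), Pow(Add(4431, -1527), -1)) = Mul(Add(-3203, 625), Pow(2904, -1)) = Mul(-2578, Rational(1, 2904)) = Rational(-1289, 1452)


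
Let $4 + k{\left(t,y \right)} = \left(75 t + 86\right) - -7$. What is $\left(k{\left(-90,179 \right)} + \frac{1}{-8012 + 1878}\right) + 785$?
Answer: $- \frac{36043385}{6134} \approx -5876.0$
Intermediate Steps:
$k{\left(t,y \right)} = 89 + 75 t$ ($k{\left(t,y \right)} = -4 + \left(\left(75 t + 86\right) - -7\right) = -4 + \left(\left(86 + 75 t\right) + 7\right) = -4 + \left(93 + 75 t\right) = 89 + 75 t$)
$\left(k{\left(-90,179 \right)} + \frac{1}{-8012 + 1878}\right) + 785 = \left(\left(89 + 75 \left(-90\right)\right) + \frac{1}{-8012 + 1878}\right) + 785 = \left(\left(89 - 6750\right) + \frac{1}{-6134}\right) + 785 = \left(-6661 - \frac{1}{6134}\right) + 785 = - \frac{40858575}{6134} + 785 = - \frac{36043385}{6134}$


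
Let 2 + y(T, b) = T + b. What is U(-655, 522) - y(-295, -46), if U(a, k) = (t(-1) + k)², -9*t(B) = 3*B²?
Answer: 2452312/9 ≈ 2.7248e+5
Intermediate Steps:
t(B) = -B²/3
U(a, k) = (-⅓ + k)² (U(a, k) = (-⅓*(-1)² + k)² = (-⅓*1 + k)² = (-⅓ + k)²)
y(T, b) = -2 + T + b (y(T, b) = -2 + (T + b) = -2 + T + b)
U(-655, 522) - y(-295, -46) = (-1 + 3*522)²/9 - (-2 - 295 - 46) = (-1 + 1566)²/9 - 1*(-343) = (⅑)*1565² + 343 = (⅑)*2449225 + 343 = 2449225/9 + 343 = 2452312/9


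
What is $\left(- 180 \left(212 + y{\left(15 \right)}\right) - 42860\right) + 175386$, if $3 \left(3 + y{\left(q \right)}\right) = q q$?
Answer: $81406$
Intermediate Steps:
$y{\left(q \right)} = -3 + \frac{q^{2}}{3}$ ($y{\left(q \right)} = -3 + \frac{q q}{3} = -3 + \frac{q^{2}}{3}$)
$\left(- 180 \left(212 + y{\left(15 \right)}\right) - 42860\right) + 175386 = \left(- 180 \left(212 - \left(3 - \frac{15^{2}}{3}\right)\right) - 42860\right) + 175386 = \left(- 180 \left(212 + \left(-3 + \frac{1}{3} \cdot 225\right)\right) - 42860\right) + 175386 = \left(- 180 \left(212 + \left(-3 + 75\right)\right) - 42860\right) + 175386 = \left(- 180 \left(212 + 72\right) - 42860\right) + 175386 = \left(\left(-180\right) 284 - 42860\right) + 175386 = \left(-51120 - 42860\right) + 175386 = -93980 + 175386 = 81406$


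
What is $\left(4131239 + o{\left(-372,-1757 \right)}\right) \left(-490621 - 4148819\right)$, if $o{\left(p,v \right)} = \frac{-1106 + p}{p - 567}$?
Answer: $- \frac{5999159186605520}{313} \approx -1.9167 \cdot 10^{13}$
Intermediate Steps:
$o{\left(p,v \right)} = \frac{-1106 + p}{-567 + p}$
$\left(4131239 + o{\left(-372,-1757 \right)}\right) \left(-490621 - 4148819\right) = \left(4131239 + \frac{-1106 - 372}{-567 - 372}\right) \left(-490621 - 4148819\right) = \left(4131239 + \frac{1}{-939} \left(-1478\right)\right) \left(-4639440\right) = \left(4131239 - - \frac{1478}{939}\right) \left(-4639440\right) = \left(4131239 + \frac{1478}{939}\right) \left(-4639440\right) = \frac{3879234899}{939} \left(-4639440\right) = - \frac{5999159186605520}{313}$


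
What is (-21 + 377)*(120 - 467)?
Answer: -123532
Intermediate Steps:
(-21 + 377)*(120 - 467) = 356*(-347) = -123532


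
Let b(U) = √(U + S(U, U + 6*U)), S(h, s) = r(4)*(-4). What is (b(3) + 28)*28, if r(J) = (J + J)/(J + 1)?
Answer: 784 + 28*I*√85/5 ≈ 784.0 + 51.629*I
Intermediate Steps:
r(J) = 2*J/(1 + J) (r(J) = (2*J)/(1 + J) = 2*J/(1 + J))
S(h, s) = -32/5 (S(h, s) = (2*4/(1 + 4))*(-4) = (2*4/5)*(-4) = (2*4*(⅕))*(-4) = (8/5)*(-4) = -32/5)
b(U) = √(-32/5 + U) (b(U) = √(U - 32/5) = √(-32/5 + U))
(b(3) + 28)*28 = (√(-160 + 25*3)/5 + 28)*28 = (√(-160 + 75)/5 + 28)*28 = (√(-85)/5 + 28)*28 = ((I*√85)/5 + 28)*28 = (I*√85/5 + 28)*28 = (28 + I*√85/5)*28 = 784 + 28*I*√85/5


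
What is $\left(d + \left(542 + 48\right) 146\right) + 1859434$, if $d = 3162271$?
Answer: $5107845$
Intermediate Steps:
$\left(d + \left(542 + 48\right) 146\right) + 1859434 = \left(3162271 + \left(542 + 48\right) 146\right) + 1859434 = \left(3162271 + 590 \cdot 146\right) + 1859434 = \left(3162271 + 86140\right) + 1859434 = 3248411 + 1859434 = 5107845$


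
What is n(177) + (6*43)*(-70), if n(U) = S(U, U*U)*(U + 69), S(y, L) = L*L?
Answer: 241450517226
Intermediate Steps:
S(y, L) = L²
n(U) = U⁴*(69 + U) (n(U) = (U*U)²*(U + 69) = (U²)²*(69 + U) = U⁴*(69 + U))
n(177) + (6*43)*(-70) = 177⁴*(69 + 177) + (6*43)*(-70) = 981506241*246 + 258*(-70) = 241450535286 - 18060 = 241450517226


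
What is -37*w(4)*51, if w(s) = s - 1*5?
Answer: 1887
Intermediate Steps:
w(s) = -5 + s (w(s) = s - 5 = -5 + s)
-37*w(4)*51 = -37*(-5 + 4)*51 = -37*(-1)*51 = 37*51 = 1887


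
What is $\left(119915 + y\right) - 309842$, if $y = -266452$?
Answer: $-456379$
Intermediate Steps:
$\left(119915 + y\right) - 309842 = \left(119915 - 266452\right) - 309842 = -146537 - 309842 = -456379$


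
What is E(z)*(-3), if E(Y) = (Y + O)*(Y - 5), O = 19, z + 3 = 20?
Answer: -1296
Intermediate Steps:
z = 17 (z = -3 + 20 = 17)
E(Y) = (-5 + Y)*(19 + Y) (E(Y) = (Y + 19)*(Y - 5) = (19 + Y)*(-5 + Y) = (-5 + Y)*(19 + Y))
E(z)*(-3) = (-95 + 17**2 + 14*17)*(-3) = (-95 + 289 + 238)*(-3) = 432*(-3) = -1296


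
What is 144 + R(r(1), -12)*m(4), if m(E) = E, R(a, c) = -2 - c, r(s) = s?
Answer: 184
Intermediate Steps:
144 + R(r(1), -12)*m(4) = 144 + (-2 - 1*(-12))*4 = 144 + (-2 + 12)*4 = 144 + 10*4 = 144 + 40 = 184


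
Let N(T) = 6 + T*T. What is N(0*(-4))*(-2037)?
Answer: -12222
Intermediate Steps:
N(T) = 6 + T²
N(0*(-4))*(-2037) = (6 + (0*(-4))²)*(-2037) = (6 + 0²)*(-2037) = (6 + 0)*(-2037) = 6*(-2037) = -12222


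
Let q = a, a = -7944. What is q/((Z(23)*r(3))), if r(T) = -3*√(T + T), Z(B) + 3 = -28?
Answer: -1324*√6/93 ≈ -34.872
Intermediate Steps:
Z(B) = -31 (Z(B) = -3 - 28 = -31)
r(T) = -3*√2*√T
q = -7944
q/((Z(23)*r(3))) = -7944*√6/558 = -1324*√6/93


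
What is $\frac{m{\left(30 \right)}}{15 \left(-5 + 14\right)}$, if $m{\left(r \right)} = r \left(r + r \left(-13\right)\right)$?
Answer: $-80$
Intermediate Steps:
$m{\left(r \right)} = - 12 r^{2}$ ($m{\left(r \right)} = r \left(r - 13 r\right) = r \left(- 12 r\right) = - 12 r^{2}$)
$\frac{m{\left(30 \right)}}{15 \left(-5 + 14\right)} = \frac{\left(-12\right) 30^{2}}{15 \left(-5 + 14\right)} = \frac{\left(-12\right) 900}{15 \cdot 9} = - \frac{10800}{135} = \left(-10800\right) \frac{1}{135} = -80$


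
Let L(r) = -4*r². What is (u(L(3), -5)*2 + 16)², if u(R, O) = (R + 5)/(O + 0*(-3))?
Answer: 20164/25 ≈ 806.56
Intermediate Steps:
u(R, O) = (5 + R)/O (u(R, O) = (5 + R)/(O + 0) = (5 + R)/O)
(u(L(3), -5)*2 + 16)² = (((5 - 4*3²)/(-5))*2 + 16)² = (-(5 - 4*9)/5*2 + 16)² = (-(5 - 36)/5*2 + 16)² = (-⅕*(-31)*2 + 16)² = ((31/5)*2 + 16)² = (62/5 + 16)² = (142/5)² = 20164/25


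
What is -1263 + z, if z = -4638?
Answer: -5901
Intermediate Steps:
-1263 + z = -1263 - 4638 = -5901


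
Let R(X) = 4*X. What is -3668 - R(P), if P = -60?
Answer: -3428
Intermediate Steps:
-3668 - R(P) = -3668 - 4*(-60) = -3668 - 1*(-240) = -3668 + 240 = -3428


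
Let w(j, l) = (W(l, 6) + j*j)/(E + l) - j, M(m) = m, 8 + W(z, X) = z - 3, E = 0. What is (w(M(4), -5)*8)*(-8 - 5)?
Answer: 416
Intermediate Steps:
W(z, X) = -11 + z (W(z, X) = -8 + (z - 3) = -8 + (-3 + z) = -11 + z)
w(j, l) = -j + (-11 + l + j²)/l (w(j, l) = ((-11 + l) + j*j)/(0 + l) - j = ((-11 + l) + j²)/l - j = (-11 + l + j²)/l - j = -j + (-11 + l + j²)/l)
(w(M(4), -5)*8)*(-8 - 5) = (((-11 - 5 + 4² - 1*4*(-5))/(-5))*8)*(-8 - 5) = (-(-11 - 5 + 16 + 20)/5*8)*(-13) = (-⅕*20*8)*(-13) = -4*8*(-13) = -32*(-13) = 416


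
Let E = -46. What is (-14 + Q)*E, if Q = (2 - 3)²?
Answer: 598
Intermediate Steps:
Q = 1 (Q = (-1)² = 1)
(-14 + Q)*E = (-14 + 1)*(-46) = -13*(-46) = 598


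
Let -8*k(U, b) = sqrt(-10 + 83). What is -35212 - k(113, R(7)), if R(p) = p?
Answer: -35212 + sqrt(73)/8 ≈ -35211.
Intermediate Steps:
k(U, b) = -sqrt(73)/8 (k(U, b) = -sqrt(-10 + 83)/8 = -sqrt(73)/8)
-35212 - k(113, R(7)) = -35212 - (-1)*sqrt(73)/8 = -35212 + sqrt(73)/8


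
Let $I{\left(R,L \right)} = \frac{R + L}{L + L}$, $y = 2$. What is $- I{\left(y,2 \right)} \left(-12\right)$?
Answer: $12$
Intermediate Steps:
$I{\left(R,L \right)} = \frac{L + R}{2 L}$
$- I{\left(y,2 \right)} \left(-12\right) = - \frac{2 + 2}{2 \cdot 2} \left(-12\right) = - \frac{4}{2 \cdot 2} \left(-12\right) = \left(-1\right) 1 \left(-12\right) = \left(-1\right) \left(-12\right) = 12$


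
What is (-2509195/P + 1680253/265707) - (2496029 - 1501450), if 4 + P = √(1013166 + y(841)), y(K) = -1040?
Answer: -8915594571644482/8964157059 - 501839*√1012126/202422 ≈ -9.9708e+5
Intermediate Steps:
P = -4 + √1012126 (P = -4 + √(1013166 - 1040) = -4 + √1012126 ≈ 1002.0)
(-2509195/P + 1680253/265707) - (2496029 - 1501450) = (-2509195/(-4 + √1012126) + 1680253/265707) - (2496029 - 1501450) = (-2509195/(-4 + √1012126) + 1680253*(1/265707)) - 1*994579 = (-2509195/(-4 + √1012126) + 1680253/265707) - 994579 = (1680253/265707 - 2509195/(-4 + √1012126)) - 994579 = -264264922100/265707 - 2509195/(-4 + √1012126)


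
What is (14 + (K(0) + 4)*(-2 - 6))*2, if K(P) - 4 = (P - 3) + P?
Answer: -52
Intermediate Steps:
K(P) = 1 + 2*P (K(P) = 4 + ((P - 3) + P) = 4 + ((-3 + P) + P) = 4 + (-3 + 2*P) = 1 + 2*P)
(14 + (K(0) + 4)*(-2 - 6))*2 = (14 + ((1 + 2*0) + 4)*(-2 - 6))*2 = (14 + ((1 + 0) + 4)*(-8))*2 = (14 + (1 + 4)*(-8))*2 = (14 + 5*(-8))*2 = (14 - 40)*2 = -26*2 = -52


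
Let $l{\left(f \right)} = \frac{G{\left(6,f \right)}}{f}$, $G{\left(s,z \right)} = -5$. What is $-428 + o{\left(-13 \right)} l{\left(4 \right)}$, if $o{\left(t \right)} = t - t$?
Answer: $-428$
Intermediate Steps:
$o{\left(t \right)} = 0$
$l{\left(f \right)} = - \frac{5}{f}$
$-428 + o{\left(-13 \right)} l{\left(4 \right)} = -428 + 0 \left(- \frac{5}{4}\right) = -428 + 0 = -428$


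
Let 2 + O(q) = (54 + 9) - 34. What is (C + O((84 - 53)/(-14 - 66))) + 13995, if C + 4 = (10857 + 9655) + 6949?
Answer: 41479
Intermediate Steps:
O(q) = 27 (O(q) = -2 + ((54 + 9) - 34) = -2 + (63 - 34) = -2 + 29 = 27)
C = 27457 (C = -4 + ((10857 + 9655) + 6949) = -4 + (20512 + 6949) = -4 + 27461 = 27457)
(C + O((84 - 53)/(-14 - 66))) + 13995 = (27457 + 27) + 13995 = 27484 + 13995 = 41479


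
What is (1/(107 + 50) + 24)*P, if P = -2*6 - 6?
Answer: -67842/157 ≈ -432.11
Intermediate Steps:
P = -18 (P = -12 - 6 = -18)
(1/(107 + 50) + 24)*P = (1/(107 + 50) + 24)*(-18) = (1/157 + 24)*(-18) = (3769/157)*(-18) = -67842/157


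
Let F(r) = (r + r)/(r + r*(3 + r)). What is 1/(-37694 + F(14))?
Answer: -9/339245 ≈ -2.6530e-5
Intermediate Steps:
F(r) = 2*r/(r + r*(3 + r)) (F(r) = (2*r)/(r + r*(3 + r)) = 2*r/(r + r*(3 + r)))
1/(-37694 + F(14)) = 1/(-37694 + 2/(4 + 14)) = 1/(-37694 + 2/18) = 1/(-37694 + 2*(1/18)) = 1/(-37694 + ⅑) = 1/(-339245/9) = -9/339245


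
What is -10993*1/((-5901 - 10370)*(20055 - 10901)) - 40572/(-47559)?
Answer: 2014502854645/2361220868102 ≈ 0.85316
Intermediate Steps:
-10993*1/((-5901 - 10370)*(20055 - 10901)) - 40572/(-47559) = -10993/(9154*(-16271)) - 40572*(-1/47559) = -10993/(-148944734) + 13524/15853 = -10993*(-1/148944734) + 13524/15853 = 10993/148944734 + 13524/15853 = 2014502854645/2361220868102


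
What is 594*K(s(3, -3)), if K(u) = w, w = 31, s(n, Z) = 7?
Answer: 18414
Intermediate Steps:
K(u) = 31
594*K(s(3, -3)) = 594*31 = 18414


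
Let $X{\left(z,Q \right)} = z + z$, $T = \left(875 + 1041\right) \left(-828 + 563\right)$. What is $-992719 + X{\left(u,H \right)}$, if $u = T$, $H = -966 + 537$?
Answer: $-2008199$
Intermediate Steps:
$T = -507740$ ($T = 1916 \left(-265\right) = -507740$)
$H = -429$
$u = -507740$
$X{\left(z,Q \right)} = 2 z$
$-992719 + X{\left(u,H \right)} = -992719 + 2 \left(-507740\right) = -992719 - 1015480 = -2008199$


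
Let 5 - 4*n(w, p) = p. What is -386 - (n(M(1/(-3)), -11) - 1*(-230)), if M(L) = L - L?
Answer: -620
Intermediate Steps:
M(L) = 0
n(w, p) = 5/4 - p/4
-386 - (n(M(1/(-3)), -11) - 1*(-230)) = -386 - ((5/4 - ¼*(-11)) - 1*(-230)) = -386 - ((5/4 + 11/4) + 230) = -386 - (4 + 230) = -386 - 1*234 = -386 - 234 = -620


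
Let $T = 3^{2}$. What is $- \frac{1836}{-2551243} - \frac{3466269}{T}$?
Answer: $- \frac{982588278427}{2551243} \approx -3.8514 \cdot 10^{5}$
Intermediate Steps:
$T = 9$
$- \frac{1836}{-2551243} - \frac{3466269}{T} = - \frac{1836}{-2551243} - \frac{3466269}{9} = \left(-1836\right) \left(- \frac{1}{2551243}\right) - 385141 = \frac{1836}{2551243} - 385141 = - \frac{982588278427}{2551243}$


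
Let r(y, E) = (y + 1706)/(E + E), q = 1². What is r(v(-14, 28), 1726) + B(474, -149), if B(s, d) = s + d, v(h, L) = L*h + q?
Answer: 1123215/3452 ≈ 325.38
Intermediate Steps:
q = 1
v(h, L) = 1 + L*h (v(h, L) = L*h + 1 = 1 + L*h)
B(s, d) = d + s
r(y, E) = (1706 + y)/(2*E) (r(y, E) = (1706 + y)/((2*E)) = (1706 + y)*(1/(2*E)) = (1706 + y)/(2*E))
r(v(-14, 28), 1726) + B(474, -149) = (½)*(1706 + (1 + 28*(-14)))/1726 + (-149 + 474) = (½)*(1/1726)*(1706 + (1 - 392)) + 325 = (½)*(1/1726)*(1706 - 391) + 325 = (½)*(1/1726)*1315 + 325 = 1315/3452 + 325 = 1123215/3452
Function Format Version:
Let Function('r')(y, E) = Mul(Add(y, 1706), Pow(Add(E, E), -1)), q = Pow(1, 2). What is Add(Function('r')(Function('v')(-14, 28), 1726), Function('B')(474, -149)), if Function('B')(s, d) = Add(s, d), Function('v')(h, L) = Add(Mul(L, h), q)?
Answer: Rational(1123215, 3452) ≈ 325.38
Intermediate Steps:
q = 1
Function('v')(h, L) = Add(1, Mul(L, h)) (Function('v')(h, L) = Add(Mul(L, h), 1) = Add(1, Mul(L, h)))
Function('B')(s, d) = Add(d, s)
Function('r')(y, E) = Mul(Rational(1, 2), Pow(E, -1), Add(1706, y)) (Function('r')(y, E) = Mul(Add(1706, y), Pow(Mul(2, E), -1)) = Mul(Add(1706, y), Mul(Rational(1, 2), Pow(E, -1))) = Mul(Rational(1, 2), Pow(E, -1), Add(1706, y)))
Add(Function('r')(Function('v')(-14, 28), 1726), Function('B')(474, -149)) = Add(Mul(Rational(1, 2), Pow(1726, -1), Add(1706, Add(1, Mul(28, -14)))), Add(-149, 474)) = Add(Mul(Rational(1, 2), Rational(1, 1726), Add(1706, Add(1, -392))), 325) = Add(Mul(Rational(1, 2), Rational(1, 1726), Add(1706, -391)), 325) = Add(Mul(Rational(1, 2), Rational(1, 1726), 1315), 325) = Add(Rational(1315, 3452), 325) = Rational(1123215, 3452)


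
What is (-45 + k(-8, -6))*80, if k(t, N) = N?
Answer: -4080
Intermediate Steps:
(-45 + k(-8, -6))*80 = (-45 - 6)*80 = -51*80 = -4080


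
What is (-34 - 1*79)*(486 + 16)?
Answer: -56726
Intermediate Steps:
(-34 - 1*79)*(486 + 16) = (-34 - 79)*502 = -113*502 = -56726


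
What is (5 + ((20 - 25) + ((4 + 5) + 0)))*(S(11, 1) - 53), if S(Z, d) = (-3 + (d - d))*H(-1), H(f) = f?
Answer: -450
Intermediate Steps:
S(Z, d) = 3 (S(Z, d) = (-3 + (d - d))*(-1) = (-3 + 0)*(-1) = -3*(-1) = 3)
(5 + ((20 - 25) + ((4 + 5) + 0)))*(S(11, 1) - 53) = (5 + ((20 - 25) + ((4 + 5) + 0)))*(3 - 53) = (5 + (-5 + (9 + 0)))*(-50) = (5 + (-5 + 9))*(-50) = (5 + 4)*(-50) = 9*(-50) = -450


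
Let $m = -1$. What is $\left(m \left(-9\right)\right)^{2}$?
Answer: $81$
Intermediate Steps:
$\left(m \left(-9\right)\right)^{2} = \left(\left(-1\right) \left(-9\right)\right)^{2} = 9^{2} = 81$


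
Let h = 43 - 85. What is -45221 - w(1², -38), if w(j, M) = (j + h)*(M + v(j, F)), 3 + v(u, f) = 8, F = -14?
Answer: -46574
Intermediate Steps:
v(u, f) = 5 (v(u, f) = -3 + 8 = 5)
h = -42
w(j, M) = (-42 + j)*(5 + M) (w(j, M) = (j - 42)*(M + 5) = (-42 + j)*(5 + M))
-45221 - w(1², -38) = -45221 - (-210 - 42*(-38) + 5*1² - 38*1²) = -45221 - (-210 + 1596 + 5*1 - 38*1) = -45221 - (-210 + 1596 + 5 - 38) = -45221 - 1*1353 = -45221 - 1353 = -46574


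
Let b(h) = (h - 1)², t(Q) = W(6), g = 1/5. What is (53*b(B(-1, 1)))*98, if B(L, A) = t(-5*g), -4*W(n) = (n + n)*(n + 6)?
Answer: 7110586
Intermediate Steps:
g = ⅕ ≈ 0.20000
W(n) = -n*(6 + n)/2 (W(n) = -(n + n)*(n + 6)/4 = -2*n*(6 + n)/4 = -n*(6 + n)/2)
t(Q) = -36 (t(Q) = -½*6*(6 + 6) = -½*6*12 = -36)
B(L, A) = -36
b(h) = (-1 + h)²
(53*b(B(-1, 1)))*98 = (53*(-1 - 36)²)*98 = (53*(-37)²)*98 = (53*1369)*98 = 72557*98 = 7110586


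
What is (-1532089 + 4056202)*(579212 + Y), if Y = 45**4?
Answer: 11812437409581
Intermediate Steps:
Y = 4100625
(-1532089 + 4056202)*(579212 + Y) = (-1532089 + 4056202)*(579212 + 4100625) = 2524113*4679837 = 11812437409581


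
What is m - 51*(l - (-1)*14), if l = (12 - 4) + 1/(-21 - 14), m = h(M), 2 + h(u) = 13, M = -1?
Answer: -38834/35 ≈ -1109.5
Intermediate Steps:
h(u) = 11 (h(u) = -2 + 13 = 11)
m = 11
l = 279/35 (l = 8 + 1/(-35) = 8 - 1/35 = 279/35 ≈ 7.9714)
m - 51*(l - (-1)*14) = 11 - 51*(279/35 - (-1)*14) = 11 - 51*(279/35 - 1*(-14)) = 11 - 51*(279/35 + 14) = 11 - 51*769/35 = 11 - 39219/35 = -38834/35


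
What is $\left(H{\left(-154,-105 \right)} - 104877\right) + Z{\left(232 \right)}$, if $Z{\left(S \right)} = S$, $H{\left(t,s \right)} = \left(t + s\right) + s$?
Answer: $-105009$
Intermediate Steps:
$H{\left(t,s \right)} = t + 2 s$ ($H{\left(t,s \right)} = \left(s + t\right) + s = t + 2 s$)
$\left(H{\left(-154,-105 \right)} - 104877\right) + Z{\left(232 \right)} = \left(\left(-154 + 2 \left(-105\right)\right) - 104877\right) + 232 = \left(\left(-154 - 210\right) - 104877\right) + 232 = \left(-364 - 104877\right) + 232 = -105241 + 232 = -105009$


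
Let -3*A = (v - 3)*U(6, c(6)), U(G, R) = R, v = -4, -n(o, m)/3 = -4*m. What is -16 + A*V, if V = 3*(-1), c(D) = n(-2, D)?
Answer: -520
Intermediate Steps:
n(o, m) = 12*m (n(o, m) = -(-12)*m = 12*m)
c(D) = 12*D
V = -3
A = 168 (A = -(-4 - 3)*12*6/3 = -(-7)*72/3 = -⅓*(-504) = 168)
-16 + A*V = -16 + 168*(-3) = -16 - 504 = -520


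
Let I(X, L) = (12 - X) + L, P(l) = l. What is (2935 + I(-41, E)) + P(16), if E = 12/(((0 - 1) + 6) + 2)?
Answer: 21040/7 ≈ 3005.7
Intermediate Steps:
E = 12/7 (E = 12/((-1 + 6) + 2) = 12/(5 + 2) = 12/7 ≈ 1.7143)
I(X, L) = 12 + L - X
(2935 + I(-41, E)) + P(16) = (2935 + (12 + 12/7 - 1*(-41))) + 16 = (2935 + (12 + 12/7 + 41)) + 16 = (2935 + 383/7) + 16 = 20928/7 + 16 = 21040/7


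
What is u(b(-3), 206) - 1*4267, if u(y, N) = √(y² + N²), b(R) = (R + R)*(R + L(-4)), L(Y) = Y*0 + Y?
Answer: -4267 + 10*√442 ≈ -4056.8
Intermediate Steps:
L(Y) = Y (L(Y) = 0 + Y = Y)
b(R) = 2*R*(-4 + R) (b(R) = (R + R)*(R - 4) = (2*R)*(-4 + R) = 2*R*(-4 + R))
u(y, N) = √(N² + y²)
u(b(-3), 206) - 1*4267 = √(206² + (2*(-3)*(-4 - 3))²) - 1*4267 = √(42436 + (2*(-3)*(-7))²) - 4267 = √(42436 + 42²) - 4267 = √(42436 + 1764) - 4267 = √44200 - 4267 = 10*√442 - 4267 = -4267 + 10*√442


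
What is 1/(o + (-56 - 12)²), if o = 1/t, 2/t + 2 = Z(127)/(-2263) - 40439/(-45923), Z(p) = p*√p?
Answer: 99867656696599289539/461732145614553117063357 + 606106271316529*√127/461732145614553117063357 ≈ 0.00021630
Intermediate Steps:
Z(p) = p^(3/2)
t = 2/(-51407/45923 - 127*√127/2263) (t = 2/(-2 + (127^(3/2)/(-2263) - 40439/(-45923))) = 2/(-2 + ((127*√127)*(-1/2263) - 40439*(-1/45923))) = 2/(-2 + (-127*√127/2263 + 40439/45923)) = 2/(-2 + (40439/45923 - 127*√127/2263)) = 2/(-51407/45923 - 127*√127/2263) ≈ -1.1416)
o = 1/(-12089869677039709/4606864633849437 + 606106271316529*√127/4606864633849437) ≈ -0.87593
1/(o + (-56 - 12)²) = 1/((-51407/91846 - 127*√127/4526) + (-56 - 12)²) = 1/((-51407/91846 - 127*√127/4526) + (-68)²) = 1/((-51407/91846 - 127*√127/4526) + 4624) = 1/(424644497/91846 - 127*√127/4526)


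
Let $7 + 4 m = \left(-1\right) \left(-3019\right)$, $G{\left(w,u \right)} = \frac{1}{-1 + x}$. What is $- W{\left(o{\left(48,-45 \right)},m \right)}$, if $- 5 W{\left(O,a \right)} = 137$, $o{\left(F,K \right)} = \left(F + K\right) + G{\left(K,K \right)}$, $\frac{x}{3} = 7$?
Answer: $\frac{137}{5} \approx 27.4$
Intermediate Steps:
$x = 21$ ($x = 3 \cdot 7 = 21$)
$G{\left(w,u \right)} = \frac{1}{20}$ ($G{\left(w,u \right)} = \frac{1}{-1 + 21} = \frac{1}{20}$)
$m = 753$ ($m = - \frac{7}{4} + \frac{\left(-1\right) \left(-3019\right)}{4} = - \frac{7}{4} + \frac{1}{4} \cdot 3019 = - \frac{7}{4} + \frac{3019}{4} = 753$)
$o{\left(F,K \right)} = \frac{1}{20} + F + K$ ($o{\left(F,K \right)} = \left(F + K\right) + \frac{1}{20} = \frac{1}{20} + F + K$)
$W{\left(O,a \right)} = - \frac{137}{5}$ ($W{\left(O,a \right)} = \left(- \frac{1}{5}\right) 137 = - \frac{137}{5}$)
$- W{\left(o{\left(48,-45 \right)},m \right)} = \left(-1\right) \left(- \frac{137}{5}\right) = \frac{137}{5}$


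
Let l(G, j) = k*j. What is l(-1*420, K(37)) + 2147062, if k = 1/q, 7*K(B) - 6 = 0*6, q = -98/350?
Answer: 105205888/49 ≈ 2.1471e+6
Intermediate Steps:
q = -7/25 (q = -98*1/350 = -7/25 ≈ -0.28000)
K(B) = 6/7 (K(B) = 6/7 + (0*6)/7 = 6/7 + (1/7)*0 = 6/7 + 0 = 6/7)
k = -25/7 (k = 1/(-7/25) = -25/7 ≈ -3.5714)
l(G, j) = -25*j/7
l(-1*420, K(37)) + 2147062 = -25/7*6/7 + 2147062 = -150/49 + 2147062 = 105205888/49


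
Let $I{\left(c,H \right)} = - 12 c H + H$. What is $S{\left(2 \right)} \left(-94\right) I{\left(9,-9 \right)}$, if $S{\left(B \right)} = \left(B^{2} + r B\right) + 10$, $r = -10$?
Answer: $543132$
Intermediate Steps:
$I{\left(c,H \right)} = H - 12 H c$ ($I{\left(c,H \right)} = - 12 H c + H = H - 12 H c$)
$S{\left(B \right)} = 10 + B^{2} - 10 B$ ($S{\left(B \right)} = \left(B^{2} - 10 B\right) + 10 = 10 + B^{2} - 10 B$)
$S{\left(2 \right)} \left(-94\right) I{\left(9,-9 \right)} = \left(10 + 2^{2} - 20\right) \left(-94\right) \left(- 9 \left(1 - 108\right)\right) = \left(10 + 4 - 20\right) \left(-94\right) \left(- 9 \left(1 - 108\right)\right) = \left(-6\right) \left(-94\right) \left(\left(-9\right) \left(-107\right)\right) = 564 \cdot 963 = 543132$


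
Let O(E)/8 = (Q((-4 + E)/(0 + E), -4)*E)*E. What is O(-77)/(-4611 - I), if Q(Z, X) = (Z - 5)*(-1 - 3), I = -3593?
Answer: -374528/509 ≈ -735.81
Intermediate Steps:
Q(Z, X) = 20 - 4*Z (Q(Z, X) = (-5 + Z)*(-4) = 20 - 4*Z)
O(E) = 8*E**2*(20 - 4*(-4 + E)/E) (O(E) = 8*(((20 - 4*(-4 + E)/(0 + E))*E)*E) = 8*(((20 - 4*(-4 + E)/E)*E)*E) = 8*((E*(20 - 4*(-4 + E)/E))*E) = 8*(E**2*(20 - 4*(-4 + E)/E)) = 8*E**2*(20 - 4*(-4 + E)/E))
O(-77)/(-4611 - I) = (128*(-77)*(1 - 77))/(-4611 - 1*(-3593)) = (128*(-77)*(-76))/(-4611 + 3593) = 749056/(-1018) = 749056*(-1/1018) = -374528/509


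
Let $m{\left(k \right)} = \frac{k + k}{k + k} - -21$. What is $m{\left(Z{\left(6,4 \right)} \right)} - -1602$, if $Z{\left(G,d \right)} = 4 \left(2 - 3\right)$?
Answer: $1624$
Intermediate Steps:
$Z{\left(G,d \right)} = -4$ ($Z{\left(G,d \right)} = 4 \left(-1\right) = -4$)
$m{\left(k \right)} = 22$ ($m{\left(k \right)} = \frac{2 k}{2 k} + 21 = 2 k \frac{1}{2 k} + 21 = 1 + 21 = 22$)
$m{\left(Z{\left(6,4 \right)} \right)} - -1602 = 22 - -1602 = 22 + 1602 = 1624$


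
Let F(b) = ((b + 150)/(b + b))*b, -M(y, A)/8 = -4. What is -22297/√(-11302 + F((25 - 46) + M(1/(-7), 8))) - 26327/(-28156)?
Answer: 26327/28156 + 22297*I*√44886/22443 ≈ 0.93504 + 210.48*I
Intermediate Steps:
M(y, A) = 32 (M(y, A) = -8*(-4) = 32)
F(b) = 75 + b/2 (F(b) = ((150 + b)/((2*b)))*b = ((150 + b)*(1/(2*b)))*b = ((150 + b)/(2*b))*b = 75 + b/2)
-22297/√(-11302 + F((25 - 46) + M(1/(-7), 8))) - 26327/(-28156) = -22297/√(-11302 + (75 + ((25 - 46) + 32)/2)) - 26327/(-28156) = -22297/√(-11302 + (75 + (-21 + 32)/2)) - 26327*(-1/28156) = -22297/√(-11302 + (75 + (½)*11)) + 26327/28156 = -22297/√(-11302 + (75 + 11/2)) + 26327/28156 = -22297/√(-11302 + 161/2) + 26327/28156 = -22297*(-I*√44886/22443) + 26327/28156 = -(-22297)*I*√44886/22443 + 26327/28156 = 22297*I*√44886/22443 + 26327/28156 = 26327/28156 + 22297*I*√44886/22443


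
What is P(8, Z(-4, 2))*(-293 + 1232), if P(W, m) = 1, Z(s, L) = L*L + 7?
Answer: 939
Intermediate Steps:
Z(s, L) = 7 + L² (Z(s, L) = L² + 7 = 7 + L²)
P(8, Z(-4, 2))*(-293 + 1232) = 1*(-293 + 1232) = 1*939 = 939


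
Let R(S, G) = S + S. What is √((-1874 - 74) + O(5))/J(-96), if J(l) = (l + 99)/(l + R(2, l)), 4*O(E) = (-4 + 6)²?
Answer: -92*I*√1947/3 ≈ -1353.2*I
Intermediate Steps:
R(S, G) = 2*S
O(E) = 1 (O(E) = (-4 + 6)²/4 = (¼)*2² = (¼)*4 = 1)
J(l) = (99 + l)/(4 + l) (J(l) = (l + 99)/(l + 2*2) = (99 + l)/(l + 4) = (99 + l)/(4 + l))
√((-1874 - 74) + O(5))/J(-96) = √((-1874 - 74) + 1)/(((99 - 96)/(4 - 96))) = √(-1948 + 1)/((3/(-92))) = √(-1947)/((-1/92*3)) = (I*√1947)/(-3/92) = (I*√1947)*(-92/3) = -92*I*√1947/3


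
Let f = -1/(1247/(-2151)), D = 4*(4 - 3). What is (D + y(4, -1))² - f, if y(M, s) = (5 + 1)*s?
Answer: 2837/1247 ≈ 2.2751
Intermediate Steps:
y(M, s) = 6*s
D = 4 (D = 4*1 = 4)
f = 2151/1247 (f = -1/(1247*(-1/2151)) = -1/(-1247/2151) = -1*(-2151/1247) = 2151/1247 ≈ 1.7249)
(D + y(4, -1))² - f = (4 + 6*(-1))² - 1*2151/1247 = (4 - 6)² - 2151/1247 = (-2)² - 2151/1247 = 4 - 2151/1247 = 2837/1247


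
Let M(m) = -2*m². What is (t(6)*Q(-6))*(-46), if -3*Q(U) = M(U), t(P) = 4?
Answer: -4416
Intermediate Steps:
Q(U) = 2*U²/3 (Q(U) = -(-2)*U²/3 = 2*U²/3)
(t(6)*Q(-6))*(-46) = (4*((⅔)*(-6)²))*(-46) = (4*((⅔)*36))*(-46) = (4*24)*(-46) = 96*(-46) = -4416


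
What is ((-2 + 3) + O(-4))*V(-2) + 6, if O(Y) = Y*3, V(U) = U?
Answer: 28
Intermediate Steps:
O(Y) = 3*Y
((-2 + 3) + O(-4))*V(-2) + 6 = ((-2 + 3) + 3*(-4))*(-2) + 6 = (1 - 12)*(-2) + 6 = -11*(-2) + 6 = 22 + 6 = 28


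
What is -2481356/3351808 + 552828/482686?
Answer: 81907188851/202233849536 ≈ 0.40501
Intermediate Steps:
-2481356/3351808 + 552828/482686 = -2481356*1/3351808 + 552828*(1/482686) = -620339/837952 + 276414/241343 = 81907188851/202233849536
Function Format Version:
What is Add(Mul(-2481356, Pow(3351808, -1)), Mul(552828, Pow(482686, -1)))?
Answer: Rational(81907188851, 202233849536) ≈ 0.40501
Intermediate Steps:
Add(Mul(-2481356, Pow(3351808, -1)), Mul(552828, Pow(482686, -1))) = Add(Mul(-2481356, Rational(1, 3351808)), Mul(552828, Rational(1, 482686))) = Add(Rational(-620339, 837952), Rational(276414, 241343)) = Rational(81907188851, 202233849536)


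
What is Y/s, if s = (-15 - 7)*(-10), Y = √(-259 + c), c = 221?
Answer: I*√38/220 ≈ 0.02802*I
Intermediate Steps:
Y = I*√38 (Y = √(-259 + 221) = √(-38) = I*√38 ≈ 6.1644*I)
s = 220 (s = -22*(-10) = 220)
Y/s = (I*√38)/220 = (I*√38)*(1/220) = I*√38/220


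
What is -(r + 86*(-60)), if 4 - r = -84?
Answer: 5072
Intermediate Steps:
r = 88 (r = 4 - 1*(-84) = 4 + 84 = 88)
-(r + 86*(-60)) = -(88 + 86*(-60)) = -(88 - 5160) = -1*(-5072) = 5072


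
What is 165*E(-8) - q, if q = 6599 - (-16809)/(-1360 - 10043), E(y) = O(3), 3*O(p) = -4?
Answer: -25913416/3801 ≈ -6817.5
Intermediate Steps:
O(p) = -4/3 (O(p) = (1/3)*(-4) = -4/3)
E(y) = -4/3
q = 25077196/3801 (q = 6599 - (-16809)/(-11403) = 6599 - (-16809)*(-1)/11403 = 6599 - 1*5603/3801 = 6599 - 5603/3801 = 25077196/3801 ≈ 6597.5)
165*E(-8) - q = 165*(-4/3) - 1*25077196/3801 = -220 - 25077196/3801 = -25913416/3801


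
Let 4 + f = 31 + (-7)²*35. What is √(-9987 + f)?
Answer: I*√8245 ≈ 90.802*I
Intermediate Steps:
f = 1742 (f = -4 + (31 + (-7)²*35) = -4 + (31 + 49*35) = -4 + (31 + 1715) = -4 + 1746 = 1742)
√(-9987 + f) = √(-9987 + 1742) = √(-8245) = I*√8245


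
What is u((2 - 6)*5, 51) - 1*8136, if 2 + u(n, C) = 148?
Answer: -7990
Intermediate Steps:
u(n, C) = 146 (u(n, C) = -2 + 148 = 146)
u((2 - 6)*5, 51) - 1*8136 = 146 - 1*8136 = 146 - 8136 = -7990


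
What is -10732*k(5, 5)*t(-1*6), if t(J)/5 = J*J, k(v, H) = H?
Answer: -9658800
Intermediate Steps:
t(J) = 5*J² (t(J) = 5*(J*J) = 5*J²)
-10732*k(5, 5)*t(-1*6) = -53660*5*(-1*6)² = -53660*5*(-6)² = -53660*5*36 = -53660*180 = -10732*900 = -9658800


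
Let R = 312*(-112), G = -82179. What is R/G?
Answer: 11648/27393 ≈ 0.42522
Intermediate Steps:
R = -34944
R/G = -34944/(-82179) = -34944*(-1/82179) = 11648/27393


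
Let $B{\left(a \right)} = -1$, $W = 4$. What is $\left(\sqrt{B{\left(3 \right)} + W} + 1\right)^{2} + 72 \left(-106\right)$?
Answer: $-7628 + 2 \sqrt{3} \approx -7624.5$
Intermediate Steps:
$\left(\sqrt{B{\left(3 \right)} + W} + 1\right)^{2} + 72 \left(-106\right) = \left(\sqrt{-1 + 4} + 1\right)^{2} + 72 \left(-106\right) = \left(\sqrt{3} + 1\right)^{2} - 7632 = \left(1 + \sqrt{3}\right)^{2} - 7632 = -7632 + \left(1 + \sqrt{3}\right)^{2}$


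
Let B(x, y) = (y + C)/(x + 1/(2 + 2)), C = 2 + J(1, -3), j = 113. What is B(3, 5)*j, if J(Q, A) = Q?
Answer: 3616/13 ≈ 278.15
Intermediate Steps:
C = 3 (C = 2 + 1 = 3)
B(x, y) = (3 + y)/(¼ + x) (B(x, y) = (y + 3)/(x + 1/(2 + 2)) = (3 + y)/(x + 1/4) = (3 + y)/(x + ¼) = (3 + y)/(¼ + x))
B(3, 5)*j = (4*(3 + 5)/(1 + 4*3))*113 = (4*8/(1 + 12))*113 = (4*8/13)*113 = (4*(1/13)*8)*113 = (32/13)*113 = 3616/13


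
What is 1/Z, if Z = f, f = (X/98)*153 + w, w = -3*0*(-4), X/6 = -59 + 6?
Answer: -49/24327 ≈ -0.0020142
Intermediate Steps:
X = -318 (X = 6*(-59 + 6) = 6*(-53) = -318)
w = 0 (w = 0*(-4) = 0)
f = -24327/49 (f = -318/98*153 + 0 = -318*1/98*153 + 0 = -159/49*153 + 0 = -24327/49 + 0 = -24327/49 ≈ -496.47)
Z = -24327/49 ≈ -496.47
1/Z = 1/(-24327/49) = -49/24327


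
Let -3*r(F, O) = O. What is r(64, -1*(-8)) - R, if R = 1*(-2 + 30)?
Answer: -92/3 ≈ -30.667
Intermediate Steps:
r(F, O) = -O/3
R = 28 (R = 1*28 = 28)
r(64, -1*(-8)) - R = -(-1)*(-8)/3 - 1*28 = -⅓*8 - 28 = -8/3 - 28 = -92/3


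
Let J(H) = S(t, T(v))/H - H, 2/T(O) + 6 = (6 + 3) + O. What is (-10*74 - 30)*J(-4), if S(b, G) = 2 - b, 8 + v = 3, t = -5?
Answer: -3465/2 ≈ -1732.5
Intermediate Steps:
v = -5 (v = -8 + 3 = -5)
T(O) = 2/(3 + O) (T(O) = 2/(-6 + ((6 + 3) + O)) = 2/(-6 + (9 + O)) = 2/(3 + O))
J(H) = -H + 7/H (J(H) = (2 - 1*(-5))/H - H = (2 + 5)/H - H = 7/H - H = -H + 7/H)
(-10*74 - 30)*J(-4) = (-10*74 - 30)*(-1*(-4) + 7/(-4)) = (-740 - 30)*(4 + 7*(-¼)) = -770*(4 - 7/4) = -770*9/4 = -3465/2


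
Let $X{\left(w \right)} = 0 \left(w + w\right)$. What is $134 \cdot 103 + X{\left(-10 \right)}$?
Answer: $13802$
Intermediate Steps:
$X{\left(w \right)} = 0$ ($X{\left(w \right)} = 0 \cdot 2 w = 0$)
$134 \cdot 103 + X{\left(-10 \right)} = 134 \cdot 103 + 0 = 13802 + 0 = 13802$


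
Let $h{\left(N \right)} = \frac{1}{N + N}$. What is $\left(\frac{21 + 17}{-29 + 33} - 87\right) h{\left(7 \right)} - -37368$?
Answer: $\frac{1046149}{28} \approx 37362.0$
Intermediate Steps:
$h{\left(N \right)} = \frac{1}{2 N}$
$\left(\frac{21 + 17}{-29 + 33} - 87\right) h{\left(7 \right)} - -37368 = \left(\frac{21 + 17}{-29 + 33} - 87\right) \frac{1}{2 \cdot 7} - -37368 = \left(\frac{38}{4} - 87\right) \frac{1}{2} \cdot \frac{1}{7} + 37368 = \left(38 \cdot \frac{1}{4} - 87\right) \frac{1}{14} + 37368 = \left(\frac{19}{2} - 87\right) \frac{1}{14} + 37368 = \left(- \frac{155}{2}\right) \frac{1}{14} + 37368 = - \frac{155}{28} + 37368 = \frac{1046149}{28}$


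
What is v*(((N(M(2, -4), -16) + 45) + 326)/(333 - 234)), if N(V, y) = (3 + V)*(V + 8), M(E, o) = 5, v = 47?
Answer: 22325/99 ≈ 225.51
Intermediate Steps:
N(V, y) = (3 + V)*(8 + V)
v*(((N(M(2, -4), -16) + 45) + 326)/(333 - 234)) = 47*((((24 + 5² + 11*5) + 45) + 326)/(333 - 234)) = 47*((((24 + 25 + 55) + 45) + 326)/99) = 47*(((104 + 45) + 326)*(1/99)) = 47*((149 + 326)*(1/99)) = 47*(475*(1/99)) = 47*(475/99) = 22325/99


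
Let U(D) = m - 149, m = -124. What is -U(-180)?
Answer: 273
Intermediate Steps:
U(D) = -273 (U(D) = -124 - 149 = -273)
-U(-180) = -1*(-273) = 273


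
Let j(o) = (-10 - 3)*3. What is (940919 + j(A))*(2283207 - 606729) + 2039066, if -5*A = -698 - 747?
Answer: 1577366659706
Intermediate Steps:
A = 289 (A = -(-698 - 747)/5 = -1/5*(-1445) = 289)
j(o) = -39 (j(o) = -13*3 = -39)
(940919 + j(A))*(2283207 - 606729) + 2039066 = (940919 - 39)*(2283207 - 606729) + 2039066 = 940880*1676478 + 2039066 = 1577364620640 + 2039066 = 1577366659706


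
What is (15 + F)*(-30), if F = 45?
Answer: -1800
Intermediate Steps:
(15 + F)*(-30) = (15 + 45)*(-30) = 60*(-30) = -1800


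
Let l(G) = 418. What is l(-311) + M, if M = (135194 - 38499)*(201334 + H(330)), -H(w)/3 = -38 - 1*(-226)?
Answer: 19413455568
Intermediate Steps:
H(w) = -564 (H(w) = -3*(-38 - 1*(-226)) = -3*(-38 + 226) = -3*188 = -564)
M = 19413455150 (M = (135194 - 38499)*(201334 - 564) = 96695*200770 = 19413455150)
l(-311) + M = 418 + 19413455150 = 19413455568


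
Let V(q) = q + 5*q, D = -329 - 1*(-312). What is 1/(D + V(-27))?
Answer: -1/179 ≈ -0.0055866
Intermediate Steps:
D = -17 (D = -329 + 312 = -17)
V(q) = 6*q
1/(D + V(-27)) = 1/(-17 + 6*(-27)) = 1/(-17 - 162) = 1/(-179) = -1/179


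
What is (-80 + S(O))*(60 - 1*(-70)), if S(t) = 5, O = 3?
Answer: -9750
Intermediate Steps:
(-80 + S(O))*(60 - 1*(-70)) = (-80 + 5)*(60 - 1*(-70)) = -75*(60 + 70) = -75*130 = -9750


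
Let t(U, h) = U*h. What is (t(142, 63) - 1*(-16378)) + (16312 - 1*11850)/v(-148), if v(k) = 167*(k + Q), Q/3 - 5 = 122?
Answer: 985386626/38911 ≈ 25324.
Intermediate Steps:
Q = 381 (Q = 15 + 3*122 = 15 + 366 = 381)
v(k) = 63627 + 167*k (v(k) = 167*(k + 381) = 167*(381 + k) = 63627 + 167*k)
(t(142, 63) - 1*(-16378)) + (16312 - 1*11850)/v(-148) = (142*63 - 1*(-16378)) + (16312 - 1*11850)/(63627 + 167*(-148)) = (8946 + 16378) + (16312 - 11850)/(63627 - 24716) = 25324 + 4462/38911 = 985386626/38911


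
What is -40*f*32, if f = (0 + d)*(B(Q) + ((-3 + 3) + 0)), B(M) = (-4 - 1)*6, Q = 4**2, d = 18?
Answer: 691200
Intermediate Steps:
Q = 16
B(M) = -30 (B(M) = -5*6 = -30)
f = -540 (f = (0 + 18)*(-30 + ((-3 + 3) + 0)) = 18*(-30 + (0 + 0)) = 18*(-30 + 0) = 18*(-30) = -540)
-40*f*32 = -40*(-540)*32 = 21600*32 = 691200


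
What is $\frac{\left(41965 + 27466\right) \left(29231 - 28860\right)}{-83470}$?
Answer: $- \frac{25758901}{83470} \approx -308.6$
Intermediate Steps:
$\frac{\left(41965 + 27466\right) \left(29231 - 28860\right)}{-83470} = 69431 \cdot 371 \left(- \frac{1}{83470}\right) = 25758901 \left(- \frac{1}{83470}\right) = - \frac{25758901}{83470}$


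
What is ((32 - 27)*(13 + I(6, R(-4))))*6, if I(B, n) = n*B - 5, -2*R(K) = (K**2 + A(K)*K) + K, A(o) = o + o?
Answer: -3720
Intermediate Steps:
A(o) = 2*o
R(K) = -3*K**2/2 - K/2 (R(K) = -((K**2 + (2*K)*K) + K)/2 = -((K**2 + 2*K**2) + K)/2 = -(3*K**2 + K)/2 = -(K + 3*K**2)/2 = -3*K**2/2 - K/2)
I(B, n) = -5 + B*n (I(B, n) = B*n - 5 = -5 + B*n)
((32 - 27)*(13 + I(6, R(-4))))*6 = ((32 - 27)*(13 + (-5 + 6*(-1/2*(-4)*(1 + 3*(-4))))))*6 = (5*(13 + (-5 + 6*(-1/2*(-4)*(1 - 12)))))*6 = (5*(13 + (-5 + 6*(-1/2*(-4)*(-11)))))*6 = (5*(13 + (-5 + 6*(-22))))*6 = (5*(13 + (-5 - 132)))*6 = (5*(13 - 137))*6 = (5*(-124))*6 = -620*6 = -3720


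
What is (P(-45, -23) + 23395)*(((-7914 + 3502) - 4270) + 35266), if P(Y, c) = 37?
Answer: 622916288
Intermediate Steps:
(P(-45, -23) + 23395)*(((-7914 + 3502) - 4270) + 35266) = (37 + 23395)*(((-7914 + 3502) - 4270) + 35266) = 23432*((-4412 - 4270) + 35266) = 23432*(-8682 + 35266) = 23432*26584 = 622916288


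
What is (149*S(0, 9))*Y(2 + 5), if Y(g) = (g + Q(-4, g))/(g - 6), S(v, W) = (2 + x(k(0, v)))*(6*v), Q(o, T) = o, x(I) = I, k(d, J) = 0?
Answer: 0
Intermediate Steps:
S(v, W) = 12*v (S(v, W) = (2 + 0)*(6*v) = 2*(6*v) = 12*v)
Y(g) = (-4 + g)/(-6 + g) (Y(g) = (g - 4)/(g - 6) = (-4 + g)/(-6 + g))
(149*S(0, 9))*Y(2 + 5) = (149*(12*0))*((-4 + (2 + 5))/(-6 + (2 + 5))) = (149*0)*((-4 + 7)/(-6 + 7)) = 0*(3/1) = 0*(1*3) = 0*3 = 0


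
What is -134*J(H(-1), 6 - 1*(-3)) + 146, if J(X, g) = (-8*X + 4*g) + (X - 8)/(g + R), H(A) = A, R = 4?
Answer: -73544/13 ≈ -5657.2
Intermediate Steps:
J(X, g) = -8*X + 4*g + (-8 + X)/(4 + g) (J(X, g) = (-8*X + 4*g) + (X - 8)/(g + 4) = (-8*X + 4*g) + (-8 + X)/(4 + g) = -8*X + 4*g + (-8 + X)/(4 + g))
-134*J(H(-1), 6 - 1*(-3)) + 146 = -134*(-8 - 31*(-1) + 4*(6 - 1*(-3))² + 16*(6 - 1*(-3)) - 8*(-1)*(6 - 1*(-3)))/(4 + (6 - 1*(-3))) + 146 = -134*(-8 + 31 + 4*(6 + 3)² + 16*(6 + 3) - 8*(-1)*(6 + 3))/(4 + (6 + 3)) + 146 = -134*(-8 + 31 + 4*9² + 16*9 - 8*(-1)*9)/(4 + 9) + 146 = -134*(-8 + 31 + 4*81 + 144 + 72)/13 + 146 = -134*(-8 + 31 + 324 + 144 + 72)/13 + 146 = -134*563/13 + 146 = -75442/13 + 146 = -73544/13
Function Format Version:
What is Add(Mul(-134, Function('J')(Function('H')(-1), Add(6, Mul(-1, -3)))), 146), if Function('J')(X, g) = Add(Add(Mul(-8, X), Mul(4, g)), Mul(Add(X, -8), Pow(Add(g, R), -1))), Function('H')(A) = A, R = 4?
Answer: Rational(-73544, 13) ≈ -5657.2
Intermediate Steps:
Function('J')(X, g) = Add(Mul(-8, X), Mul(4, g), Mul(Pow(Add(4, g), -1), Add(-8, X))) (Function('J')(X, g) = Add(Add(Mul(-8, X), Mul(4, g)), Mul(Add(X, -8), Pow(Add(g, 4), -1))) = Add(Add(Mul(-8, X), Mul(4, g)), Mul(Add(-8, X), Pow(Add(4, g), -1))) = Add(Add(Mul(-8, X), Mul(4, g)), Mul(Pow(Add(4, g), -1), Add(-8, X))) = Add(Mul(-8, X), Mul(4, g), Mul(Pow(Add(4, g), -1), Add(-8, X))))
Add(Mul(-134, Function('J')(Function('H')(-1), Add(6, Mul(-1, -3)))), 146) = Add(Mul(-134, Mul(Pow(Add(4, Add(6, Mul(-1, -3))), -1), Add(-8, Mul(-31, -1), Mul(4, Pow(Add(6, Mul(-1, -3)), 2)), Mul(16, Add(6, Mul(-1, -3))), Mul(-8, -1, Add(6, Mul(-1, -3)))))), 146) = Add(Mul(-134, Mul(Pow(Add(4, Add(6, 3)), -1), Add(-8, 31, Mul(4, Pow(Add(6, 3), 2)), Mul(16, Add(6, 3)), Mul(-8, -1, Add(6, 3))))), 146) = Add(Mul(-134, Mul(Pow(Add(4, 9), -1), Add(-8, 31, Mul(4, Pow(9, 2)), Mul(16, 9), Mul(-8, -1, 9)))), 146) = Add(Mul(-134, Mul(Pow(13, -1), Add(-8, 31, Mul(4, 81), 144, 72))), 146) = Add(Mul(-134, Mul(Rational(1, 13), Add(-8, 31, 324, 144, 72))), 146) = Add(Mul(-134, Mul(Rational(1, 13), 563)), 146) = Add(Mul(-134, Rational(563, 13)), 146) = Add(Rational(-75442, 13), 146) = Rational(-73544, 13)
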